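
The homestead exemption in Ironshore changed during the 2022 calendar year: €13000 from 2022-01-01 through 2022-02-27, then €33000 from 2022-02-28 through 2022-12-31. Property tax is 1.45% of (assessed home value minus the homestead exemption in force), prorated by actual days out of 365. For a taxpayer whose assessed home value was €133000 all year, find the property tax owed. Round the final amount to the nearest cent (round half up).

€1496.08

2022-01-01 to 2022-02-27: 58 days, exemption €13000 → (€133000 − €13000) × 1.45% × 58/365 = €276.4932
2022-02-28 to 2022-12-31: 307 days, exemption €33000 → (€133000 − €33000) × 1.45% × 307/365 = €1219.5890
Total = €1496.0822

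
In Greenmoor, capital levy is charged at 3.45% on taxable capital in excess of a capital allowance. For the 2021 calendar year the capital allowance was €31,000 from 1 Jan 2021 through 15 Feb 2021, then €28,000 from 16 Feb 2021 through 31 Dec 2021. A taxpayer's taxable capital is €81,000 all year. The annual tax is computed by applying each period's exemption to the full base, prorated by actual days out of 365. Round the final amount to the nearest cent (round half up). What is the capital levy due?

1 Jan – 15 Feb 2021: 46 days, exemption €31,000 → (€81,000 − €31,000) × 3.45% × 46/365 = €217.3973
16 Feb – 31 Dec 2021: 319 days, exemption €28,000 → (€81,000 − €28,000) × 3.45% × 319/365 = €1,598.0589
Total = €1,815.4562

€1,815.46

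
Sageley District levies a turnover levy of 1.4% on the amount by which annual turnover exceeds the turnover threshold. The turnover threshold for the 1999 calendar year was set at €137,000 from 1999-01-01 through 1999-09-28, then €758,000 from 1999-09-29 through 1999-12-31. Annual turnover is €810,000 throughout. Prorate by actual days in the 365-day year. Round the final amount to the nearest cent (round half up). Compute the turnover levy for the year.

€7,183.00

1999-01-01 to 1999-09-28: 271 days, exemption €137,000 → (€810,000 − €137,000) × 1.4% × 271/365 = €6,995.5123
1999-09-29 to 1999-12-31: 94 days, exemption €758,000 → (€810,000 − €758,000) × 1.4% × 94/365 = €187.4849
Total = €7,182.9973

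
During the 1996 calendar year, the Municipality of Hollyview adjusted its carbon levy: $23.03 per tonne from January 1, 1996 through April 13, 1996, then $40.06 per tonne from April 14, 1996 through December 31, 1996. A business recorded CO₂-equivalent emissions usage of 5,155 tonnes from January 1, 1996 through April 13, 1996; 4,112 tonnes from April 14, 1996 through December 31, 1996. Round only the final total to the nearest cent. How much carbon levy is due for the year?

January 1 – April 13, 1996: 5,155 tonnes at $23.03/tonne → $118719.65
April 14 – December 31, 1996: 4,112 tonnes at $40.06/tonne → $164726.72

$283446.37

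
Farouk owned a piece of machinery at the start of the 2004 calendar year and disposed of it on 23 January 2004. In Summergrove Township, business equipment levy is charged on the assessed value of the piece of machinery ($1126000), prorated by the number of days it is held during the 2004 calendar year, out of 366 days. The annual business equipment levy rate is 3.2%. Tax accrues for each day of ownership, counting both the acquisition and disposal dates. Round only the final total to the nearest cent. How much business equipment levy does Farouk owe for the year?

Days held (1 January – 23 January 2004): 23 out of 366
Tax = $1126000 × 3.2% × 23/366 = $2264.3060

$2264.31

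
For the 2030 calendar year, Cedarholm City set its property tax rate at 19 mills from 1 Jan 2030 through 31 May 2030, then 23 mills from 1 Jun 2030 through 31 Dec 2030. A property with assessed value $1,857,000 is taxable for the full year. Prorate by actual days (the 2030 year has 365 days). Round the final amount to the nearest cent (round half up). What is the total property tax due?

1 Jan – 31 May 2030: 151 days at 19 mills → $1,857,000 × 1.9% × 151/365 = $14,596.5288
1 Jun – 31 Dec 2030: 214 days at 23 mills → $1,857,000 × 2.3% × 214/365 = $25,041.5178
Total = $39,638.0466

$39,638.05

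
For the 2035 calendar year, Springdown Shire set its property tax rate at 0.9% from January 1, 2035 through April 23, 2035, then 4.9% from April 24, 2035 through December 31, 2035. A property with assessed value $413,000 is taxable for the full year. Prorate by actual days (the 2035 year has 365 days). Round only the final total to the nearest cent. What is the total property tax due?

$15,122.59

January 1 – April 23, 2035: 113 days at 0.9% → $413,000 × 0.9% × 113/365 = $1,150.7425
April 24 – December 31, 2035: 252 days at 4.9% → $413,000 × 4.9% × 252/365 = $13,971.8466
Total = $15,122.5890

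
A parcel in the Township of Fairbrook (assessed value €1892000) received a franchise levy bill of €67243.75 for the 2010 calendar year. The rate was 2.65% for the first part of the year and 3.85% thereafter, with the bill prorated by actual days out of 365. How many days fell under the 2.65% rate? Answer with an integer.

Let d = days at the first rate; then 365 − d days at the second rate.
€1892000 × [2.65%·d + 3.85%·(365−d)] / 365 = €67243.75
Solving gives d = 90, so the new rate took effect on 1 Apr 2010.

90 days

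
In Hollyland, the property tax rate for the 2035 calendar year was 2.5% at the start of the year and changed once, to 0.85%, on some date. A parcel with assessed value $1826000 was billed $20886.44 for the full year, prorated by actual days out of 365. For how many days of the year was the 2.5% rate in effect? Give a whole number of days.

65 days

Let d = days at the first rate; then 365 − d days at the second rate.
$1826000 × [2.5%·d + 0.85%·(365−d)] / 365 = $20886.44
Solving gives d = 65, so the new rate took effect on March 7, 2035.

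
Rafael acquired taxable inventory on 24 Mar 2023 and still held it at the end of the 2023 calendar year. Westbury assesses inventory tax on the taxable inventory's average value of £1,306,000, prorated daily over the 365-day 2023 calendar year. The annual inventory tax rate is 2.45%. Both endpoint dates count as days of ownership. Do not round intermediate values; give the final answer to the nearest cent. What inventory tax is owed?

£24,808.63

Days held (24 Mar – 31 Dec 2023): 283 out of 365
Tax = £1,306,000 × 2.45% × 283/365 = £24,808.6329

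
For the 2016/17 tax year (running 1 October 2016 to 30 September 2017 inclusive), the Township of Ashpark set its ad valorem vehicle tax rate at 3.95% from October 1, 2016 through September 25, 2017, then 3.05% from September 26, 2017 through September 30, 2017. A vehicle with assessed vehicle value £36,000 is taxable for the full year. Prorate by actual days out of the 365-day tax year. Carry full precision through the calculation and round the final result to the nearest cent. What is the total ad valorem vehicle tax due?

October 1, 2016 – September 25, 2017: 360 days at 3.95% → £36,000 × 3.95% × 360/365 = £1,402.5205
September 26 – September 30, 2017: 5 days at 3.05% → £36,000 × 3.05% × 5/365 = £15.0411
Total = £1,417.5616

£1,417.56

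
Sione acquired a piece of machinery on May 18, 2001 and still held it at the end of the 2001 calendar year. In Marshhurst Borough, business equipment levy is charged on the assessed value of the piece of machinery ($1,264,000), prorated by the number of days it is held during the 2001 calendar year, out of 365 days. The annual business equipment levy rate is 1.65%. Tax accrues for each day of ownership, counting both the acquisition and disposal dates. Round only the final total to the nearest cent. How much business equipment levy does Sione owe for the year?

Days held (May 18 – December 31, 2001): 228 out of 365
Tax = $1,264,000 × 1.65% × 228/365 = $13,027.8575

$13,027.86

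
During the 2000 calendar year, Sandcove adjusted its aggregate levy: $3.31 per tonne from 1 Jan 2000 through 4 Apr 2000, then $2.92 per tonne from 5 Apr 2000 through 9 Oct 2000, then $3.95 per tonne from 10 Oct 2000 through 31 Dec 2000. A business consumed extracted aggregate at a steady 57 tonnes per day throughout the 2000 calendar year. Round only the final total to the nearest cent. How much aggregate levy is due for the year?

$67,901.82

1 Jan – 4 Apr 2000: 95 days × 57 tonnes/day = 5,415 tonnes at $3.31/tonne → $17,923.65
5 Apr – 9 Oct 2000: 188 days × 57 tonnes/day = 10,716 tonnes at $2.92/tonne → $31,290.72
10 Oct – 31 Dec 2000: 83 days × 57 tonnes/day = 4,731 tonnes at $3.95/tonne → $18,687.45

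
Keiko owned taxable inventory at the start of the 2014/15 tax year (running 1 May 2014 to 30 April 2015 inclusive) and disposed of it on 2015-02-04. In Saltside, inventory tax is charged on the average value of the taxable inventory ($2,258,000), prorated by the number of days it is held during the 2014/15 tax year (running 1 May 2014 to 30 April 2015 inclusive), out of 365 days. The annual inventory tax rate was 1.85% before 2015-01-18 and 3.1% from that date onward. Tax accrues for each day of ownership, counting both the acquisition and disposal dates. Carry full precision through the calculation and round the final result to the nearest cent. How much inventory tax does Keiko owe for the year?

$33,436.96

2014-05-01 to 2015-01-17: 262 days at 1.85% → $2,258,000 × 1.85% × 262/365 = $29,985.0027
2015-01-18 to 2015-02-04: 18 days at 3.1% → $2,258,000 × 3.1% × 18/365 = $3,451.9562
Total = $33,436.9589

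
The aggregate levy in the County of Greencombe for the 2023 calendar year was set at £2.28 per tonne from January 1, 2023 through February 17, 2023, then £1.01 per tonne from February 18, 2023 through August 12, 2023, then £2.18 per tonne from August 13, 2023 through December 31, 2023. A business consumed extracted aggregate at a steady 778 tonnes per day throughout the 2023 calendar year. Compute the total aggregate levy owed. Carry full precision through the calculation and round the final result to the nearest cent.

£462,583.24

January 1 – February 17, 2023: 48 days × 778 tonnes/day = 37,344 tonnes at £2.28/tonne → £85,144.32
February 18 – August 12, 2023: 176 days × 778 tonnes/day = 136,928 tonnes at £1.01/tonne → £138,297.28
August 13 – December 31, 2023: 141 days × 778 tonnes/day = 109,698 tonnes at £2.18/tonne → £239,141.64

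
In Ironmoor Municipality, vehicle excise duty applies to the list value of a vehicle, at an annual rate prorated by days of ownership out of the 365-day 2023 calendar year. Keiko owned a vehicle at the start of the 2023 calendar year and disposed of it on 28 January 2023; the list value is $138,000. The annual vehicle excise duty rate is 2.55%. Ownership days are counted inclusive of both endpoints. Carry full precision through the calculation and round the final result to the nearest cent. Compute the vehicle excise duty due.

Days held (1 January – 28 January 2023): 28 out of 365
Tax = $138,000 × 2.55% × 28/365 = $269.9507

$269.95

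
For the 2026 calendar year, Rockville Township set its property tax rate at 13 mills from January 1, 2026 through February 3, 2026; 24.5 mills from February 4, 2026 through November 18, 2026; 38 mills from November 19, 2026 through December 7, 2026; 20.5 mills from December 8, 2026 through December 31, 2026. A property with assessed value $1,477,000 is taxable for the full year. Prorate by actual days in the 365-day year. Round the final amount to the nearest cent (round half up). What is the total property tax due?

$35,253.76

January 1 – February 3, 2026: 34 days at 13 mills → $1,477,000 × 1.3% × 34/365 = $1,788.5863
February 4 – November 18, 2026: 288 days at 24.5 mills → $1,477,000 × 2.45% × 288/365 = $28,552.6356
November 19 – December 7, 2026: 19 days at 38 mills → $1,477,000 × 3.8% × 19/365 = $2,921.6274
December 8 – December 31, 2026: 24 days at 20.5 mills → $1,477,000 × 2.05% × 24/365 = $1,990.9151
Total = $35,253.7644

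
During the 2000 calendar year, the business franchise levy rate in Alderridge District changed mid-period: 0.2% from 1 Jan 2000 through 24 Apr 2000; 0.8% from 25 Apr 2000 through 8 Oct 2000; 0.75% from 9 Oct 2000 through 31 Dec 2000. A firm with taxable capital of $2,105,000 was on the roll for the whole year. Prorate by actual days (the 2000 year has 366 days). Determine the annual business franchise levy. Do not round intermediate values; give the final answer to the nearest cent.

1 Jan – 24 Apr 2000: 115 days at 0.2% → $2,105,000 × 0.2% × 115/366 = $1,322.8142
25 Apr – 8 Oct 2000: 167 days at 0.8% → $2,105,000 × 0.8% × 167/366 = $7,683.8251
9 Oct – 31 Dec 2000: 84 days at 0.75% → $2,105,000 × 0.75% × 84/366 = $3,623.3607
Total = $12,630.0000

$12,630.00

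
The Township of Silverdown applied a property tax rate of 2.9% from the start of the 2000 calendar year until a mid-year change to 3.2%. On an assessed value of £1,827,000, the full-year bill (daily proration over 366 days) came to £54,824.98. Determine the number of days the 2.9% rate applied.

243 days

Let d = days at the first rate; then 366 − d days at the second rate.
£1,827,000 × [2.9%·d + 3.2%·(366−d)] / 366 = £54,824.98
Solving gives d = 243, so the new rate took effect on August 31, 2000.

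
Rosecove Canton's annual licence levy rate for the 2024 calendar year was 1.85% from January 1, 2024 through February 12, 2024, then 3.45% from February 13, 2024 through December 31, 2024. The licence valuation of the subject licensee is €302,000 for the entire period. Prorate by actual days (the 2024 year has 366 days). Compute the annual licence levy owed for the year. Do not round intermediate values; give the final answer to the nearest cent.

January 1 – February 12, 2024: 43 days at 1.85% → €302,000 × 1.85% × 43/366 = €656.3962
February 13 – December 31, 2024: 323 days at 3.45% → €302,000 × 3.45% × 323/366 = €9,194.9098
Total = €9,851.3060

€9,851.31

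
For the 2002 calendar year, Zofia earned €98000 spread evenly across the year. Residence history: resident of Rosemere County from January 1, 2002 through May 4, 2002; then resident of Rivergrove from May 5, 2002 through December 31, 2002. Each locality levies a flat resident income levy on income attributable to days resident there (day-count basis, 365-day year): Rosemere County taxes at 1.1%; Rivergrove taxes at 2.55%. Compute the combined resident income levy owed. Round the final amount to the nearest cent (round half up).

Rosemere County, January 1 – May 4, 2002: 124 days → €98000 × 1.1% × 124/365 = €366.2247
Rivergrove, May 5 – December 31, 2002: 241 days → €98000 × 2.55% × 241/365 = €1650.0247
Total = €2016.2493

€2016.25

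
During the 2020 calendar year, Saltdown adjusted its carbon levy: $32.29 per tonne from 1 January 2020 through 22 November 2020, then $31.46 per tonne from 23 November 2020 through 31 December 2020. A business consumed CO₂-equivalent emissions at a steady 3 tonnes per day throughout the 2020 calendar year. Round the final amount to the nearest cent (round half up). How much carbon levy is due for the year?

$35,357.31

1 January – 22 November 2020: 327 days × 3 tonnes/day = 981 tonnes at $32.29/tonne → $31,676.49
23 November – 31 December 2020: 39 days × 3 tonnes/day = 117 tonnes at $31.46/tonne → $3,680.82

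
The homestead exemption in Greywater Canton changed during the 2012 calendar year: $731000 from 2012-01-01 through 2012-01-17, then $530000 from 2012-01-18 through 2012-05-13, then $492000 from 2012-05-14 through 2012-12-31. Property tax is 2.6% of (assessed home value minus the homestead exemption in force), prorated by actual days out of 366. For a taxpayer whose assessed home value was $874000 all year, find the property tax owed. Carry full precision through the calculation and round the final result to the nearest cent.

$9327.54

2012-01-01 to 2012-01-17: 17 days, exemption $731000 → ($874000 − $731000) × 2.6% × 17/366 = $172.6940
2012-01-18 to 2012-05-13: 117 days, exemption $530000 → ($874000 − $530000) × 2.6% × 117/366 = $2859.1475
2012-05-14 to 2012-12-31: 232 days, exemption $492000 → ($874000 − $492000) × 2.6% × 232/366 = $6295.6940
Total = $9327.5355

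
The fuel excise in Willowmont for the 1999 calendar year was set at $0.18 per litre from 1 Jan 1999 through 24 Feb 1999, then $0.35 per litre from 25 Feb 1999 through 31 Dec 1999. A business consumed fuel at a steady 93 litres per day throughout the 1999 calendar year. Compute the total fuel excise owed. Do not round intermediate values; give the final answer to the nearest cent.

1 Jan – 24 Feb 1999: 55 days × 93 litres/day = 5,115 litres at $0.18/litre → $920.70
25 Feb – 31 Dec 1999: 310 days × 93 litres/day = 28,830 litres at $0.35/litre → $10090.50

$11011.20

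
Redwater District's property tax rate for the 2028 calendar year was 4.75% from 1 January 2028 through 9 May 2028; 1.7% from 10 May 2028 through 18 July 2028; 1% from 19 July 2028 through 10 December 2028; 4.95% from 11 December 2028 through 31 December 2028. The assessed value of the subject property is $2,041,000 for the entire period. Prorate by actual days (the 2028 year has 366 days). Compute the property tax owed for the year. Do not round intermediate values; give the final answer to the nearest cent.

1 January – 9 May 2028: 130 days at 4.75% → $2,041,000 × 4.75% × 130/366 = $34,434.9044
10 May – 18 July 2028: 70 days at 1.7% → $2,041,000 × 1.7% × 70/366 = $6,636.0383
19 July – 10 December 2028: 145 days at 1% → $2,041,000 × 1% × 145/366 = $8,085.9290
11 December – 31 December 2028: 21 days at 4.95% → $2,041,000 × 4.95% × 21/366 = $5,796.7746
Total = $54,953.6462

$54,953.65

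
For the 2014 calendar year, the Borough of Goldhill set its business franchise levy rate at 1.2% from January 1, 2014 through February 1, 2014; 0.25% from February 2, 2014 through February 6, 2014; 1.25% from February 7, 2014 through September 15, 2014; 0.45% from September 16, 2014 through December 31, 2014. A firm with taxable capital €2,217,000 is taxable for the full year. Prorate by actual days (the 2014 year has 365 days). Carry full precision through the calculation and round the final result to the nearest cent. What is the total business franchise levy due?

€22,112.30

January 1 – February 1, 2014: 32 days at 1.2% → €2,217,000 × 1.2% × 32/365 = €2,332.4055
February 2 – February 6, 2014: 5 days at 0.25% → €2,217,000 × 0.25% × 5/365 = €75.9247
February 7 – September 15, 2014: 221 days at 1.25% → €2,217,000 × 1.25% × 221/365 = €16,779.3493
September 16 – December 31, 2014: 107 days at 0.45% → €2,217,000 × 0.45% × 107/365 = €2,924.6178
Total = €22,112.2973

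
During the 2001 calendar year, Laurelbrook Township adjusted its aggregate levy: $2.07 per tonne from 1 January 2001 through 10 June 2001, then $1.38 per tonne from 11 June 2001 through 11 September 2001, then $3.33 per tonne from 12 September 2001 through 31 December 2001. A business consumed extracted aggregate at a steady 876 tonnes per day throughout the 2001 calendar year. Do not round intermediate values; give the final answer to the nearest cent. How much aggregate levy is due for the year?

1 January – 10 June 2001: 161 days × 876 tonnes/day = 141,036 tonnes at $2.07/tonne → $291,944.52
11 June – 11 September 2001: 93 days × 876 tonnes/day = 81,468 tonnes at $1.38/tonne → $112,425.84
12 September – 31 December 2001: 111 days × 876 tonnes/day = 97,236 tonnes at $3.33/tonne → $323,795.88

$728,166.24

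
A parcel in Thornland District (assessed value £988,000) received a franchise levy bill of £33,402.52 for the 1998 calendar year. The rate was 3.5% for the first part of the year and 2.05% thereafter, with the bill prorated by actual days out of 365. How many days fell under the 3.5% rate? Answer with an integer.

335 days

Let d = days at the first rate; then 365 − d days at the second rate.
£988,000 × [3.5%·d + 2.05%·(365−d)] / 365 = £33,402.52
Solving gives d = 335, so the new rate took effect on December 2, 1998.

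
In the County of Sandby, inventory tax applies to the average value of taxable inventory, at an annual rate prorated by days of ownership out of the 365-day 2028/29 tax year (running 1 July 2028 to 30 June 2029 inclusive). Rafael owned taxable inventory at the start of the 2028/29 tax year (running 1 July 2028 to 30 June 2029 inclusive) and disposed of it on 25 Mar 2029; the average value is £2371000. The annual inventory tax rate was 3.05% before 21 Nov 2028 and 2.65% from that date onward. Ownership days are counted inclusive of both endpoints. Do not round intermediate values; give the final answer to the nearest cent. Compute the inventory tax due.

£49849.46

1 Jul – 20 Nov 2028: 143 days at 3.05% → £2371000 × 3.05% × 143/365 = £28331.8260
21 Nov 2028 – 25 Mar 2029: 125 days at 2.65% → £2371000 × 2.65% × 125/365 = £21517.6370
Total = £49849.4630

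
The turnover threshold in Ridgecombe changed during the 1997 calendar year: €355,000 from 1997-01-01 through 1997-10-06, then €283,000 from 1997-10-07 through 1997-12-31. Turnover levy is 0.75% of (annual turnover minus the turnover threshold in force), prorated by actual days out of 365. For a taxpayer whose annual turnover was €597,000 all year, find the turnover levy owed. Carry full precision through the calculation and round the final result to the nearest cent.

1997-01-01 to 1997-10-06: 279 days, exemption €355,000 → (€597,000 − €355,000) × 0.75% × 279/365 = €1,387.3562
1997-10-07 to 1997-12-31: 86 days, exemption €283,000 → (€597,000 − €283,000) × 0.75% × 86/365 = €554.8767
Total = €1,942.2329

€1,942.23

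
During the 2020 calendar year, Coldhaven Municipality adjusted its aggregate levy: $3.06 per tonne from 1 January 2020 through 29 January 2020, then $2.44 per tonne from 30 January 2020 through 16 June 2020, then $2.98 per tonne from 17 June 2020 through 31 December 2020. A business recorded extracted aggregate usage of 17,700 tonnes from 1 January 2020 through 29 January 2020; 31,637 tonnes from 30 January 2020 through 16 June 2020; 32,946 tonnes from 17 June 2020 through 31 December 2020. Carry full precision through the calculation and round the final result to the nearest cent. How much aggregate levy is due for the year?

$229,535.36

1 January – 29 January 2020: 17,700 tonnes at $3.06/tonne → $54,162.00
30 January – 16 June 2020: 31,637 tonnes at $2.44/tonne → $77,194.28
17 June – 31 December 2020: 32,946 tonnes at $2.98/tonne → $98,179.08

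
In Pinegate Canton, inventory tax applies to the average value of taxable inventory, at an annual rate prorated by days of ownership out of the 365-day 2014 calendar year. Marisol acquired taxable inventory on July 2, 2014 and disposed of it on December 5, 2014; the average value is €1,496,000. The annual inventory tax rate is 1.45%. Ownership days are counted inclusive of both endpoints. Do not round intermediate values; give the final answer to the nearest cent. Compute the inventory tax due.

€9,330.53

Days held (July 2 – December 5, 2014): 157 out of 365
Tax = €1,496,000 × 1.45% × 157/365 = €9,330.5315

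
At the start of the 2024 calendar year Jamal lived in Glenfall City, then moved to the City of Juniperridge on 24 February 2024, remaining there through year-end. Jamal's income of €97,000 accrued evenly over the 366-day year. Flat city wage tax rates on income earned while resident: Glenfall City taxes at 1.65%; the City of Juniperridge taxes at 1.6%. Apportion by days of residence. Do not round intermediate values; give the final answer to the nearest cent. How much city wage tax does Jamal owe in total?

€1,559.16

Glenfall City, 1 January – 23 February 2024: 54 days → €97,000 × 1.65% × 54/366 = €236.1393
The City of Juniperridge, 24 February – 31 December 2024: 312 days → €97,000 × 1.6% × 312/366 = €1,323.0164
Total = €1,559.1557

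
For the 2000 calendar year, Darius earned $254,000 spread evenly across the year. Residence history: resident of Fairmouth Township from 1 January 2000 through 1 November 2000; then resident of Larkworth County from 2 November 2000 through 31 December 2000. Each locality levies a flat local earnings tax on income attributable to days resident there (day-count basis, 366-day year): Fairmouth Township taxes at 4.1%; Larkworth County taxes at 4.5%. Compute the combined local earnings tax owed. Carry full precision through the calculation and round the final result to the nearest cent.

$10,580.56

Fairmouth Township, 1 January – 1 November 2000: 306 days → $254,000 × 4.1% × 306/366 = $8,706.7869
Larkworth County, 2 November – 31 December 2000: 60 days → $254,000 × 4.5% × 60/366 = $1,873.7705
Total = $10,580.5574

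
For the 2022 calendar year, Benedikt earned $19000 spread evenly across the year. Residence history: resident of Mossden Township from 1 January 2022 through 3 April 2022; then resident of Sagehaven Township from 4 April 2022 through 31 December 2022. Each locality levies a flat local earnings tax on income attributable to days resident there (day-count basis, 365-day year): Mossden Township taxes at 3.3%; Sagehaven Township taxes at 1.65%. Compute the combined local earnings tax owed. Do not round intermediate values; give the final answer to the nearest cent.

$393.38

Mossden Township, 1 January – 3 April 2022: 93 days → $19000 × 3.3% × 93/365 = $159.7562
Sagehaven Township, 4 April – 31 December 2022: 272 days → $19000 × 1.65% × 272/365 = $233.6219
Total = $393.3781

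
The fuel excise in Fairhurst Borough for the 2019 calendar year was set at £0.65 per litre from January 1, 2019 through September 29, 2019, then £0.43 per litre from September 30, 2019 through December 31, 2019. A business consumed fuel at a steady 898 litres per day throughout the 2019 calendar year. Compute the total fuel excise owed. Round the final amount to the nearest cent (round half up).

£194,677.42

January 1 – September 29, 2019: 272 days × 898 litres/day = 244,256 litres at £0.65/litre → £158,766.40
September 30 – December 31, 2019: 93 days × 898 litres/day = 83,514 litres at £0.43/litre → £35,911.02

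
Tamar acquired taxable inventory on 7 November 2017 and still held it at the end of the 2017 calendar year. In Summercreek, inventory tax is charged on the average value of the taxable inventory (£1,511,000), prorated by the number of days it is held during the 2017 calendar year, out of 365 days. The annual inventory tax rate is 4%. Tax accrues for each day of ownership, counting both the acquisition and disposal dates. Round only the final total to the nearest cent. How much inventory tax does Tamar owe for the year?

£9,107.40

Days held (7 November – 31 December 2017): 55 out of 365
Tax = £1,511,000 × 4% × 55/365 = £9,107.3973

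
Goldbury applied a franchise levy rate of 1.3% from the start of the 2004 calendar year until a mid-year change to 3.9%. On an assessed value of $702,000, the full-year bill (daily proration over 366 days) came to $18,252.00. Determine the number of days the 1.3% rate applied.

183 days

Let d = days at the first rate; then 366 − d days at the second rate.
$702,000 × [1.3%·d + 3.9%·(366−d)] / 366 = $18,252.00
Solving gives d = 183, so the new rate took effect on 2 July 2004.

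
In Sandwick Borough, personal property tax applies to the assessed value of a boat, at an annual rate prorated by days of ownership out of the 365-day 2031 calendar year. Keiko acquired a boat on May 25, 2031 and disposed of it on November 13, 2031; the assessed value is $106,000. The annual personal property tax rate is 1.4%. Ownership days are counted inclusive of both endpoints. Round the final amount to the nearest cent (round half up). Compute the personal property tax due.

$703.38

Days held (May 25 – November 13, 2031): 173 out of 365
Tax = $106,000 × 1.4% × 173/365 = $703.3753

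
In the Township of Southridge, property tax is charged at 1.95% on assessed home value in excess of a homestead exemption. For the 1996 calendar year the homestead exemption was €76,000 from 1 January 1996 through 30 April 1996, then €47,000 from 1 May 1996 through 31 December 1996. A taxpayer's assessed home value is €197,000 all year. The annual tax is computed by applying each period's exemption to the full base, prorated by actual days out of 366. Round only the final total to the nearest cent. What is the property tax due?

1 January – 30 April 1996: 121 days, exemption €76,000 → (€197,000 − €76,000) × 1.95% × 121/366 = €780.0533
1 May – 31 December 1996: 245 days, exemption €47,000 → (€197,000 − €47,000) × 1.95% × 245/366 = €1,957.9918
Total = €2,738.0451

€2,738.05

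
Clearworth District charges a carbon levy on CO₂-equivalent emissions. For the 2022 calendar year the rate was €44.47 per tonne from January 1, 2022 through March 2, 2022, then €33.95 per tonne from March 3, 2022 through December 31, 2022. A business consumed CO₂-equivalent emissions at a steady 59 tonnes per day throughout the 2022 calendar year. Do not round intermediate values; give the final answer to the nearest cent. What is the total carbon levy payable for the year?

€768974.73

January 1 – March 2, 2022: 61 days × 59 tonnes/day = 3,599 tonnes at €44.47/tonne → €160047.53
March 3 – December 31, 2022: 304 days × 59 tonnes/day = 17,936 tonnes at €33.95/tonne → €608927.20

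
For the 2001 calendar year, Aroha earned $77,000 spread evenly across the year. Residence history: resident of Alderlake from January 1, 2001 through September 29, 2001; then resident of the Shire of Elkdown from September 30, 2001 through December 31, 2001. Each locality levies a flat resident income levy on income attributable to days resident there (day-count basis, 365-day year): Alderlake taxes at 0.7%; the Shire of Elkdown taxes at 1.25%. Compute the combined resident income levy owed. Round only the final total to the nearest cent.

Alderlake, January 1 – September 29, 2001: 272 days → $77,000 × 0.7% × 272/365 = $401.6658
The Shire of Elkdown, September 30 – December 31, 2001: 93 days → $77,000 × 1.25% × 93/365 = $245.2397
Total = $646.9055

$646.91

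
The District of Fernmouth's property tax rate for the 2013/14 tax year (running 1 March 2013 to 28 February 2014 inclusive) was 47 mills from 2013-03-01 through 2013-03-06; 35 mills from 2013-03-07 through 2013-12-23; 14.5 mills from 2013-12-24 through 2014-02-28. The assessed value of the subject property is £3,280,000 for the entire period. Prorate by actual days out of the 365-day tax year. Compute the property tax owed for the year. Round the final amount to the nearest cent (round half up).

£103,104.33

2013-03-01 to 2013-03-06: 6 days at 47 mills → £3,280,000 × 4.7% × 6/365 = £2,534.1370
2013-03-07 to 2013-12-23: 292 days at 35 mills → £3,280,000 × 3.5% × 292/365 = £91,840.0000
2013-12-24 to 2014-02-28: 67 days at 14.5 mills → £3,280,000 × 1.45% × 67/365 = £8,730.1918
Total = £103,104.3288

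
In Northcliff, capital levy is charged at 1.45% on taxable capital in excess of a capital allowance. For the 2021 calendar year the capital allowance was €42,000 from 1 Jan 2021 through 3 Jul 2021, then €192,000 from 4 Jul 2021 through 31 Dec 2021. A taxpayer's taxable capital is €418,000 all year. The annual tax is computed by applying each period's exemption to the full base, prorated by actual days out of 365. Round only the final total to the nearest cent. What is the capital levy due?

1 Jan – 3 Jul 2021: 184 days, exemption €42,000 → (€418,000 − €42,000) × 1.45% × 184/365 = €2,748.4055
4 Jul – 31 Dec 2021: 181 days, exemption €192,000 → (€418,000 − €192,000) × 1.45% × 181/365 = €1,625.0329
Total = €4,373.4384

€4,373.44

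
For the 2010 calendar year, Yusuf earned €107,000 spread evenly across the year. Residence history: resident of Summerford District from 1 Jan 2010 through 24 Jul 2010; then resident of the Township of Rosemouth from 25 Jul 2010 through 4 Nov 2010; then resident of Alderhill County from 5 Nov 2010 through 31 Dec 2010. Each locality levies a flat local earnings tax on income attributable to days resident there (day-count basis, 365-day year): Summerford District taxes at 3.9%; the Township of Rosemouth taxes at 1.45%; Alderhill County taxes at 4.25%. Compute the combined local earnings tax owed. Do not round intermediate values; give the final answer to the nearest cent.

€3,491.72

Summerford District, 1 Jan – 24 Jul 2010: 205 days → €107,000 × 3.9% × 205/365 = €2,343.7397
The Township of Rosemouth, 25 Jul – 4 Nov 2010: 103 days → €107,000 × 1.45% × 103/365 = €437.8205
Alderhill County, 5 Nov – 31 Dec 2010: 57 days → €107,000 × 4.25% × 57/365 = €710.1575
Total = €3,491.7178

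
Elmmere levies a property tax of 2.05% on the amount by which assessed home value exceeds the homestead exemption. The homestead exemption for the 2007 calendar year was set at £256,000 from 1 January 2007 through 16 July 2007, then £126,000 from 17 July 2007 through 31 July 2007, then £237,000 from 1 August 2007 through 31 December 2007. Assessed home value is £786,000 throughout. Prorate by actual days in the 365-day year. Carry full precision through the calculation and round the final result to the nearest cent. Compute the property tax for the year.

£11,137.79

1 January – 16 July 2007: 197 days, exemption £256,000 → (£786,000 − £256,000) × 2.05% × 197/365 = £5,864.1233
17 July – 31 July 2007: 15 days, exemption £126,000 → (£786,000 − £126,000) × 2.05% × 15/365 = £556.0274
1 August – 31 December 2007: 153 days, exemption £237,000 → (£786,000 − £237,000) × 2.05% × 153/365 = £4,717.6397
Total = £11,137.7904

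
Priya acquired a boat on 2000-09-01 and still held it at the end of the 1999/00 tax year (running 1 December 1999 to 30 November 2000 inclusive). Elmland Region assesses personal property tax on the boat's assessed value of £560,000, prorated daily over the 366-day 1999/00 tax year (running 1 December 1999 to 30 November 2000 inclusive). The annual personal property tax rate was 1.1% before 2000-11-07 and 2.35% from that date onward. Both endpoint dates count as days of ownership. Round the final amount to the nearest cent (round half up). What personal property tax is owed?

2000-09-01 to 2000-11-06: 67 days at 1.1% → £560,000 × 1.1% × 67/366 = £1,127.6503
2000-11-07 to 2000-11-30: 24 days at 2.35% → £560,000 × 2.35% × 24/366 = £862.9508
Total = £1,990.6011

£1,990.60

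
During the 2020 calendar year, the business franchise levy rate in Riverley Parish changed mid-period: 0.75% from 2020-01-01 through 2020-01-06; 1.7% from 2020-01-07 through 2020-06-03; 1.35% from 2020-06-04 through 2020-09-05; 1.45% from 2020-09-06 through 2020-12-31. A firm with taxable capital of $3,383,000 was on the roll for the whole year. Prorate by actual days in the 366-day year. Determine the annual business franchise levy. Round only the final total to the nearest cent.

2020-01-01 to 2020-01-06: 6 days at 0.75% → $3,383,000 × 0.75% × 6/366 = $415.9426
2020-01-07 to 2020-06-03: 149 days at 1.7% → $3,383,000 × 1.7% × 149/366 = $23,412.9481
2020-06-04 to 2020-09-05: 94 days at 1.35% → $3,383,000 × 1.35% × 94/366 = $11,729.5820
2020-09-06 to 2020-12-31: 117 days at 1.45% → $3,383,000 × 1.45% × 117/366 = $15,681.0369
Total = $51,239.5096

$51,239.51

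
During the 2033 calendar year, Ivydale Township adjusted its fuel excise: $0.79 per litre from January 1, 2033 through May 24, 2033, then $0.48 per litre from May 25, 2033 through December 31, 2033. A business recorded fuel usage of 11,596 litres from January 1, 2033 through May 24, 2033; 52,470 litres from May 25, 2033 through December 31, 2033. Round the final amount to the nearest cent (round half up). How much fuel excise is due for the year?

January 1 – May 24, 2033: 11,596 litres at $0.79/litre → $9,160.84
May 25 – December 31, 2033: 52,470 litres at $0.48/litre → $25,185.60

$34,346.44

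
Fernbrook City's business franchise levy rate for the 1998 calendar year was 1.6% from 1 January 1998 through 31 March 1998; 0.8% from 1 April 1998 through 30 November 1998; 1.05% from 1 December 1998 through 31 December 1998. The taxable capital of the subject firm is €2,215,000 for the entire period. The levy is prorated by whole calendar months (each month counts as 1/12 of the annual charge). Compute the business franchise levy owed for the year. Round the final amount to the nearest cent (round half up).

€22,611.46

1 January – 31 March 1998: 3 months at 1.6% → €2,215,000 × 1.6% × 3/12 = €8,860.0000
1 April – 30 November 1998: 8 months at 0.8% → €2,215,000 × 0.8% × 8/12 = €11,813.3333
1 December – 31 December 1998: 1 month at 1.05% → €2,215,000 × 1.05% × 1/12 = €1,938.1250
Total = €22,611.4583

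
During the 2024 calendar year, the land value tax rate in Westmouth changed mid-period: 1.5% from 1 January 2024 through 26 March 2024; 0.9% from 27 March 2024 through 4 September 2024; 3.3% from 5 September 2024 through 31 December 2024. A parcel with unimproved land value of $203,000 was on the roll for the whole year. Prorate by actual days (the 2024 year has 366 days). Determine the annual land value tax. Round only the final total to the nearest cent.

$3,683.95

1 January – 26 March 2024: 86 days at 1.5% → $203,000 × 1.5% × 86/366 = $715.4918
27 March – 4 September 2024: 162 days at 0.9% → $203,000 × 0.9% × 162/366 = $808.6721
5 September – 31 December 2024: 118 days at 3.3% → $203,000 × 3.3% × 118/366 = $2,159.7869
Total = $3,683.9508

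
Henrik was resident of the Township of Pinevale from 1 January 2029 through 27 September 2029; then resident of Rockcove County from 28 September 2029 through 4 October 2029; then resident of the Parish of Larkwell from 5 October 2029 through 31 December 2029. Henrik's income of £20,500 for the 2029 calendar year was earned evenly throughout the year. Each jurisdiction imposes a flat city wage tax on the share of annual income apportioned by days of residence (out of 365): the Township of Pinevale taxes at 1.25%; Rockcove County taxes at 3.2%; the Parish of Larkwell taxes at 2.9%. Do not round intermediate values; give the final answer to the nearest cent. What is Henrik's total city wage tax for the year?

£345.47

The Township of Pinevale, 1 January – 27 September 2029: 270 days → £20,500 × 1.25% × 270/365 = £189.5548
Rockcove County, 28 September – 4 October 2029: 7 days → £20,500 × 3.2% × 7/365 = £12.5808
The Parish of Larkwell, 5 October – 31 December 2029: 88 days → £20,500 × 2.9% × 88/365 = £143.3315
Total = £345.4671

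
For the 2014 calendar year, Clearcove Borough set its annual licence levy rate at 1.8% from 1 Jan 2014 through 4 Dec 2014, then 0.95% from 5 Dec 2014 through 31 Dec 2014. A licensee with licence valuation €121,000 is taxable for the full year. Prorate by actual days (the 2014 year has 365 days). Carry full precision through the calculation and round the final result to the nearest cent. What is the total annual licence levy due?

1 Jan – 4 Dec 2014: 338 days at 1.8% → €121,000 × 1.8% × 338/365 = €2,016.8877
5 Dec – 31 Dec 2014: 27 days at 0.95% → €121,000 × 0.95% × 27/365 = €85.0315
Total = €2,101.9192

€2,101.92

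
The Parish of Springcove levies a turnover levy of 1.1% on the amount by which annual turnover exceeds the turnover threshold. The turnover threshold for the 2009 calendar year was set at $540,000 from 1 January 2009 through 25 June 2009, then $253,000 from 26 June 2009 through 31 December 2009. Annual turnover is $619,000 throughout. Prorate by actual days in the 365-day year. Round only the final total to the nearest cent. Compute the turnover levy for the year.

$2,503.72

1 January – 25 June 2009: 176 days, exemption $540,000 → ($619,000 − $540,000) × 1.1% × 176/365 = $419.0247
26 June – 31 December 2009: 189 days, exemption $253,000 → ($619,000 − $253,000) × 1.1% × 189/365 = $2,084.6959
Total = $2,503.7205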